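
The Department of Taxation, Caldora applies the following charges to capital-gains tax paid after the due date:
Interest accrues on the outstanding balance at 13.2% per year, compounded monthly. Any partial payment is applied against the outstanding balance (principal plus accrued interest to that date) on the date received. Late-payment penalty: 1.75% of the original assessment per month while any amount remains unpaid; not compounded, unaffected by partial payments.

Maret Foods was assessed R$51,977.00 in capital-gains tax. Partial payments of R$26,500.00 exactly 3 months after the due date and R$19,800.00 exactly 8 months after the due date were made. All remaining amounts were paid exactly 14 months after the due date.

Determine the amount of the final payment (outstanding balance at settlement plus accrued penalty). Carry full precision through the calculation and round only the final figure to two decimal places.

Monthly rate = 13.2% ÷ 12 = 1.1%
Balance at month 3: R$51,977.0000 × (1 + 0.011)^3 = R$53,711.1778…
After R$26,500.00 payment: R$53,711.1778… − R$26,500.00 = R$27,211.1778…
Balance at month 8: R$27,211.1778… × (1 + 0.011)^5 = R$28,741.0823…
After R$19,800.00 payment: R$28,741.0823… − R$19,800.00 = R$8,941.0823…
Balance at month 14: R$8,941.0823… × (1 + 0.011)^6 = R$9,547.6618…
Penalty: 14 × 1.75% × R$51,977.00 = R$12,734.37…
Final settlement = outstanding balance + penalty = R$9,547.6618… + R$12,734.37… = R$22,282.03

R$22,282.03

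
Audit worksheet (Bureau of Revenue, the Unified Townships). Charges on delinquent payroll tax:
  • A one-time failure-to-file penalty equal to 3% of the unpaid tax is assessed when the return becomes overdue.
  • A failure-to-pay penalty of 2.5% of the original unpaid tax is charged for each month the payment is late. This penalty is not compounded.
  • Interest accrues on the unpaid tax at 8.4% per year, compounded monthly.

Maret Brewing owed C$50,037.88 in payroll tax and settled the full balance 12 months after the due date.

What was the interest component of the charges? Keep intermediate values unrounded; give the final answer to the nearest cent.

C$4,368.84

Interest (8.4%/yr ÷ 12 = 0.7%/month): C$50,037.88 × ((1 + 0.007)^12 − 1) = C$4,368.8404…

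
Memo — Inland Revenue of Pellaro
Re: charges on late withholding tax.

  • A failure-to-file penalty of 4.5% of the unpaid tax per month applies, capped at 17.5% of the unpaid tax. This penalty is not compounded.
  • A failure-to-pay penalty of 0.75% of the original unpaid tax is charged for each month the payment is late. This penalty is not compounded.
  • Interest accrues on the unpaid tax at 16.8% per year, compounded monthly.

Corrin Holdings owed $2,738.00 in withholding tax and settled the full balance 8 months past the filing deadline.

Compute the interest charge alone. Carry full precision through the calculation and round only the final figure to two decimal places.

Interest (16.8%/yr ÷ 12 = 1.4%/month): $2,738.00 × ((1 + 0.014)^8 − 1) = $322.1103…

$322.11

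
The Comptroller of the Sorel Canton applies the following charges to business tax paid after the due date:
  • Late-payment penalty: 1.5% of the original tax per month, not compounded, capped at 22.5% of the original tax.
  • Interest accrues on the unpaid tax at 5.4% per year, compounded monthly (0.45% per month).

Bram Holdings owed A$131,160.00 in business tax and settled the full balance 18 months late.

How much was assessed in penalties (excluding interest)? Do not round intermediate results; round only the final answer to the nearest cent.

A$29,511.00

Penalty (uncapped): 18 × 1.5% × A$131,160.00 = A$35,413.20; cap = 22.5% × A$131,160.00 = A$29,511.00 → penalty = A$29,511.00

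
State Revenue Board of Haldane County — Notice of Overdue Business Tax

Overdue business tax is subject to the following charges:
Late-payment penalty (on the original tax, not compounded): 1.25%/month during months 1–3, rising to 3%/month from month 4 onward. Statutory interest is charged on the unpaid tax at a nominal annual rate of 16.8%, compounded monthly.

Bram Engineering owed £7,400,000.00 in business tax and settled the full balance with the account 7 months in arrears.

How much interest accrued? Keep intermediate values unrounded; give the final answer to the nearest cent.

Interest (16.8%/yr ÷ 12 = 1.4%/month): £7,400,000.00 × ((1 + 0.014)^7 − 1) = £756,379.1297…

£756,379.13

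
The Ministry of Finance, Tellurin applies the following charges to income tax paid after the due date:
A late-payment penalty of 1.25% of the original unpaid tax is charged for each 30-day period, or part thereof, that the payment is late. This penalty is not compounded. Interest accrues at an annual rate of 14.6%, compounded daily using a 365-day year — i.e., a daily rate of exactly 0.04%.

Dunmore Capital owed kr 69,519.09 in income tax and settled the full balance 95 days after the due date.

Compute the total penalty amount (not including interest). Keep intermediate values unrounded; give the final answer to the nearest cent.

Penalty periods: ⌈95/30⌉ = 4; penalty = 4 × 1.25% × kr 69,519.09 = kr 3,475.95…

kr 3,475.95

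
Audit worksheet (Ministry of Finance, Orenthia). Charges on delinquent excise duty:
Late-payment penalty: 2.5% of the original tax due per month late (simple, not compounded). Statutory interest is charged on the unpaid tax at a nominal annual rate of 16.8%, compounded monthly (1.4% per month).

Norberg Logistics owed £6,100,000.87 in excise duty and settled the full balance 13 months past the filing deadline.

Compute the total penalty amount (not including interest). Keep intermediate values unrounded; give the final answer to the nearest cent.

£1,982,500.28

Late-payment penalty = 2.5% × £6,100,000.87 × 13 mo = £1,982,500.28…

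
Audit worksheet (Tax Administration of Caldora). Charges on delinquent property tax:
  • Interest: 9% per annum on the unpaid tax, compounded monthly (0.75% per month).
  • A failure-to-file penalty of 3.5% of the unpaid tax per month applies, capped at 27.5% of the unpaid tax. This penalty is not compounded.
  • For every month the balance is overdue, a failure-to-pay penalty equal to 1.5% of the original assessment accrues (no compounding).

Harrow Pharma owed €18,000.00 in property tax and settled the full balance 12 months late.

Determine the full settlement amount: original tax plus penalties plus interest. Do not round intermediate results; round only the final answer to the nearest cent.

Failure-to-file: 12 × 3.5% × €18,000.00 = €7,560.00, capped at 27.5% × €18,000.00 = €4,950.00
Failure-to-pay penalty = 1.5% × €18,000.00 × 12 mo = €3,240.00
Interest: €18,000.00 × ((1 + 0.0075)^12 − 1) = €18,000.00 × 0.0938069… = €1,688.5242…
Total = €18,000.00 + €8,190.0000 + €1,688.5242… = €27,878.52

€27,878.52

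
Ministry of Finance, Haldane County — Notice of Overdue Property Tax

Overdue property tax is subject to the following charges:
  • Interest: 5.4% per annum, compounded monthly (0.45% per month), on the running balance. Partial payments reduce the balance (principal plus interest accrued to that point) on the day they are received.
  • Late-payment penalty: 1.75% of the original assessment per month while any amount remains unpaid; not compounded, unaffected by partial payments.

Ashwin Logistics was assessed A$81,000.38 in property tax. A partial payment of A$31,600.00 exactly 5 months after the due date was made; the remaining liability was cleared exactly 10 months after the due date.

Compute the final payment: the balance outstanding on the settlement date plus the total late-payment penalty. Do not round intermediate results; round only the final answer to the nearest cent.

A$66,577.74

Balance at month 5: A$81,000.3800 × (1 + 0.0045)^5 = A$82,839.3651…
After A$31,600.00 payment: A$82,839.3651… − A$31,600.00 = A$51,239.3651…
Balance at month 10: A$51,239.3651… × (1 + 0.0045)^5 = A$52,402.6736…
Penalty: 10 × 1.75% × A$81,000.38 = A$14,175.07…
Final settlement = outstanding balance + penalty = A$52,402.6736… + A$14,175.07… = A$66,577.74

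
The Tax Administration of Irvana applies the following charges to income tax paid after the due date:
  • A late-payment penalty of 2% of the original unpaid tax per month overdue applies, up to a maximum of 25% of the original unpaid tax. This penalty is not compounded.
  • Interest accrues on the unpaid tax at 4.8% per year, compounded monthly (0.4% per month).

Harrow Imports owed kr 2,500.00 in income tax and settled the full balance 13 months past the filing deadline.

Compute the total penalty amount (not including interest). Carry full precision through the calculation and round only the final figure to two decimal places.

kr 625.00

Penalty (uncapped): 13 × 2% × kr 2,500.00 = kr 650.00; cap = 25% × kr 2,500.00 = kr 625.00 → penalty = kr 625.00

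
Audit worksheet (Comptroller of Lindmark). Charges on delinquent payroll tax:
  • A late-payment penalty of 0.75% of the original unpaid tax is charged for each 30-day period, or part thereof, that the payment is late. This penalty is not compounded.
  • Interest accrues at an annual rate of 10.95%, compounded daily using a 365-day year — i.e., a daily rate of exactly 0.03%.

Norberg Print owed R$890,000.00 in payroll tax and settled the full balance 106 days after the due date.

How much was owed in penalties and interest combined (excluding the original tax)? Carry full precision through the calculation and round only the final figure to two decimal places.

Penalty periods: ⌈106/30⌉ = 4; penalty = 4 × 0.75% × R$890,000.00 = R$26,700.00
Interest: R$890,000.00 × ((1 + 0.0003)^106 − 1) = R$890,000.00 × 0.03230610… = R$28,752.4284…
Penalties + interest = R$26,700.0000 + R$28,752.4284… = R$55,452.43

R$55,452.43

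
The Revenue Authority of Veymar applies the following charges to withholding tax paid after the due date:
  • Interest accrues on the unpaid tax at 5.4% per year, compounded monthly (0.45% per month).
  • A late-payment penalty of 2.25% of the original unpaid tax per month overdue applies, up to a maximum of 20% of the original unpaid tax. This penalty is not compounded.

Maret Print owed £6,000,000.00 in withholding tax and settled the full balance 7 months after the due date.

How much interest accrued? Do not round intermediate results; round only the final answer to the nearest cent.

£191,570.72

Interest: £6,000,000.00 × ((1 + 0.0045)^7 − 1) = £6,000,000.00 × 0.0319285… = £191,570.7226…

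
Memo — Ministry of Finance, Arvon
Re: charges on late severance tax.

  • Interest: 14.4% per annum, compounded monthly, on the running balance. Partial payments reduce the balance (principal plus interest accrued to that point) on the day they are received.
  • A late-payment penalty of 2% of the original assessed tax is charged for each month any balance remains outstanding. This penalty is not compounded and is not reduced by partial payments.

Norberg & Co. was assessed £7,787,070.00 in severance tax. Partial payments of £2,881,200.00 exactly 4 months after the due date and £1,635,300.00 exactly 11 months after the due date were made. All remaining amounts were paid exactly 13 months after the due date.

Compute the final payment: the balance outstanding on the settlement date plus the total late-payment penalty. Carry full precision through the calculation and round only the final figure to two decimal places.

Monthly rate = 14.4% ÷ 12 = 1.2%
Balance at month 4: £7,787,070.0000 × (1 + 0.012)^4 = £8,167,631.3742…
After £2,881,200.00 payment: £8,167,631.3742… − £2,881,200.00 = £5,286,431.3742…
Balance at month 11: £5,286,431.3742… × (1 + 0.012)^7 = £5,746,801.3659…
After £1,635,300.00 payment: £5,746,801.3659… − £1,635,300.00 = £4,111,501.3659…
Balance at month 13: £4,111,501.3659… × (1 + 0.012)^2 = £4,210,769.4548…
Penalty: 13 × 2% × £7,787,070.00 = £2,024,638.20
Final settlement = outstanding balance + penalty = £4,210,769.4548… + £2,024,638.20 = £6,235,407.65

£6,235,407.65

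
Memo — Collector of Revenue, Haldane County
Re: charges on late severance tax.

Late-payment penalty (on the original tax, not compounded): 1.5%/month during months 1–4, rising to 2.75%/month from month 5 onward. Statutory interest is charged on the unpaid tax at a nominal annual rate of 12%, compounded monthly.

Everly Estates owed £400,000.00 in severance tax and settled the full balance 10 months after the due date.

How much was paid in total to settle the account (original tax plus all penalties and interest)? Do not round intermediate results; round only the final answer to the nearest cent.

£531,848.85

Penalty, months 1–4: 4 × 1.5% × £400,000.00 = £24,000.00
Penalty, months 5–10: 6 × 2.75% × £400,000.00 = £66,000.00
Interest (12%/yr ÷ 12 = 1%/month): £400,000.00 × ((1 + 0.01)^10 − 1) = £41,848.8502…
Total = £400,000.00 + £90,000.0000 + £41,848.8502… = £531,848.85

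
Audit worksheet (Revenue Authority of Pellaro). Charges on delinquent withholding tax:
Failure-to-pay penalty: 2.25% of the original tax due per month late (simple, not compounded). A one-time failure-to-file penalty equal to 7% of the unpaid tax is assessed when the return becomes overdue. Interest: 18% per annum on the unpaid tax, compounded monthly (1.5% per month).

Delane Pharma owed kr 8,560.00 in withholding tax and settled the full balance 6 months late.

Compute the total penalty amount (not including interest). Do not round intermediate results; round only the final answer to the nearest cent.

kr 1,754.80

Failure-to-file penalty: 7% × kr 8,560.00 = kr 599.20
Failure-to-pay penalty = 2.25% × kr 8,560.00 × 6 mo = kr 1,155.60
Total penalty = kr 599.20 + kr 1,155.60 = kr 1,754.80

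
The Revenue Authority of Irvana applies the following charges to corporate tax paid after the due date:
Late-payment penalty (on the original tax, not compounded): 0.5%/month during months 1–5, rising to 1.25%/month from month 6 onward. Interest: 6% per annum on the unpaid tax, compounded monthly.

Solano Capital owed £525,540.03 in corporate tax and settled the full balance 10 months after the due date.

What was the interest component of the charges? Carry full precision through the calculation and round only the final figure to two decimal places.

£26,876.19

Interest (6%/yr ÷ 12 = 0.5%/month): £525,540.03 × ((1 + 0.005)^10 − 1) = £26,876.1865…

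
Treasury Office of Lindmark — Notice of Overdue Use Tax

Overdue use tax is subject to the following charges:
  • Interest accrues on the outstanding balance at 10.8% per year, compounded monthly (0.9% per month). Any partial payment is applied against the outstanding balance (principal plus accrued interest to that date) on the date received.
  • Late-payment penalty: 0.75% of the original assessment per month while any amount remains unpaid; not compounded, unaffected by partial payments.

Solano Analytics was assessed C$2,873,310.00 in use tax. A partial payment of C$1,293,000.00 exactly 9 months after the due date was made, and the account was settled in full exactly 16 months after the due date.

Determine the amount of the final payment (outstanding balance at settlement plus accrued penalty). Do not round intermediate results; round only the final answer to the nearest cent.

Balance at month 9: C$2,873,310.0000 × (1 + 0.009)^9 = C$3,114,605.0288…
After C$1,293,000.00 payment: C$3,114,605.0288… − C$1,293,000.00 = C$1,821,605.0288…
Balance at month 16: C$1,821,605.0288… × (1 + 0.009)^7 = C$1,939,511.5946…
Penalty: 16 × 0.75% × C$2,873,310.00 = C$344,797.20
Final settlement = outstanding balance + penalty = C$1,939,511.5946… + C$344,797.20 = C$2,284,308.79

C$2,284,308.79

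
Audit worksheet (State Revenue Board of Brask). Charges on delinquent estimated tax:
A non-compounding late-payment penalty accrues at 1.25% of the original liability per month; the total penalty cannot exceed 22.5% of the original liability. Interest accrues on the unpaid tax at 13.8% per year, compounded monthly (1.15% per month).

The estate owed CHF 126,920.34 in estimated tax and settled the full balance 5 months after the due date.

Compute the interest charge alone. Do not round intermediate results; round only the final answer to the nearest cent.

Interest: CHF 126,920.34 × ((1 + 0.0115)^5 − 1) = CHF 126,920.34 × 0.0588378… = CHF 7,467.7131…

CHF 7,467.71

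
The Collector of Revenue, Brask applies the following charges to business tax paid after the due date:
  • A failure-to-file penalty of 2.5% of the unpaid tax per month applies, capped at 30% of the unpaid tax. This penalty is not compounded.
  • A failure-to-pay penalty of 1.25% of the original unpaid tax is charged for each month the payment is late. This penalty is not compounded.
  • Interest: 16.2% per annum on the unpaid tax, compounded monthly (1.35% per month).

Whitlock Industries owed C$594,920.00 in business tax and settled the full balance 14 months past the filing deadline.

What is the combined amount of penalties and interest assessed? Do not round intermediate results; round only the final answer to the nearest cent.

C$405,446.60

Failure-to-file: 14 × 2.5% × C$594,920.00 = C$208,222.00, capped at 30% × C$594,920.00 = C$178,476.00
Failure-to-pay penalty: 14 × 1.25% × C$594,920.00 = C$104,111.00
Interest: C$594,920.00 × ((1 + 0.0135)^14 − 1) = C$594,920.00 × 0.2065145… = C$122,859.6010…
Penalties + interest = C$282,587.0000 + C$122,859.6010… = C$405,446.60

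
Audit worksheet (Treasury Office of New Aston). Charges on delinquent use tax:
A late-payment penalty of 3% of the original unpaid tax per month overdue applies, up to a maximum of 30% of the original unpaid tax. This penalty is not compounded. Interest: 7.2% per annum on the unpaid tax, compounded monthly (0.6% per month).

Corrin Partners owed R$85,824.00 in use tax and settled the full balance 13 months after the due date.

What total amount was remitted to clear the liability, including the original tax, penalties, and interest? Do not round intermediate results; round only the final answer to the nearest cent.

R$118,511.85

Penalty (uncapped): 13 × 3% × R$85,824.00 = R$33,471.36; cap = 30% × R$85,824.00 = R$25,747.20 → penalty = R$25,747.20
Interest: R$85,824.00 × ((1 + 0.006)^13 − 1) = R$85,824.00 × 0.0808707… = R$6,940.6480…
Total = R$85,824.00 + R$25,747.2000 + R$6,940.6480… = R$118,511.85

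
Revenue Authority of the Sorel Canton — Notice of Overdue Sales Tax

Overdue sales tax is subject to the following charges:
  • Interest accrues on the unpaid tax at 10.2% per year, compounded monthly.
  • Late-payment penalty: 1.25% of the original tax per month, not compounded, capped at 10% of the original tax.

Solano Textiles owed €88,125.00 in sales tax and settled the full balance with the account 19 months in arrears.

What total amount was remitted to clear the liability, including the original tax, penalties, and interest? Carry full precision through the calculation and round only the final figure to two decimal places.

Penalty (uncapped): 19 × 1.25% × €88,125.00 = €20,929.69…; cap = 10% × €88,125.00 = €8,812.50 → penalty = €8,812.50
Interest (10.2%/yr ÷ 12 = 0.85%/month): €88,125.00 × ((1 + 0.0085)^19 − 1) = €15,375.2213…
Total = €88,125.00 + €8,812.5000 + €15,375.2213… = €112,312.72

€112,312.72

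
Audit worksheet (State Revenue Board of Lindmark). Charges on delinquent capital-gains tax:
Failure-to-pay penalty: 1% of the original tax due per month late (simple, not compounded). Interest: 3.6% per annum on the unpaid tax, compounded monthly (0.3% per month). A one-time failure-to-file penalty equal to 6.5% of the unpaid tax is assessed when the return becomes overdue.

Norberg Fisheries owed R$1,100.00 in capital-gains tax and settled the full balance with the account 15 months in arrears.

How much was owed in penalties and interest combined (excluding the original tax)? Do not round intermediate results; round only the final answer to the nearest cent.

R$287.05

Failure-to-file penalty: 6.5% × R$1,100.00 = R$71.50
Failure-to-pay penalty = 1% × R$1,100.00 × 15 mo = R$165.00
Interest: R$1,100.00 × ((1 + 0.003)^15 − 1) = R$1,100.00 × 0.0459574… = R$50.5531…
Penalties + interest = R$236.5000 + R$50.5531… = R$287.05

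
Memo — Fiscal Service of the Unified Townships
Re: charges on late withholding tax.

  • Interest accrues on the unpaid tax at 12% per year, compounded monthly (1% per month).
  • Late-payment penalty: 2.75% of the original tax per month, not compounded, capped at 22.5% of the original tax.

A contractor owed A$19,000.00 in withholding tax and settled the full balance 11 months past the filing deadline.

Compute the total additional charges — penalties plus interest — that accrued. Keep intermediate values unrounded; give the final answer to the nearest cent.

Penalty (uncapped): 11 × 2.75% × A$19,000.00 = A$5,747.50; cap = 22.5% × A$19,000.00 = A$4,275.00 → penalty = A$4,275.00
Interest: A$19,000.00 × ((1 + 0.01)^11 − 1) = A$19,000.00 × 0.1156683… = A$2,197.6986…
Penalties + interest = A$4,275.0000 + A$2,197.6986… = A$6,472.70

A$6,472.70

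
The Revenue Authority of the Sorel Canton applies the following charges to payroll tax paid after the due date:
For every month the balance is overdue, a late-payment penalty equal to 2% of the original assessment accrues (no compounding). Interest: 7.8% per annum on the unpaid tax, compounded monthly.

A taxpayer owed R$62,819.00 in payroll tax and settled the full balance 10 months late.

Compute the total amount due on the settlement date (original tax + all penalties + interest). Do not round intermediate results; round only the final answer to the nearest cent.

Late-payment penalty: 10 × 2% × R$62,819.00 = R$12,563.80
Interest (7.8%/yr ÷ 12 = 0.65%/month): R$62,819.00 × ((1 + 0.0065)^10 − 1) = R$4,204.7636…
Total = R$62,819.00 + R$12,563.8000 + R$4,204.7636… = R$79,587.56

R$79,587.56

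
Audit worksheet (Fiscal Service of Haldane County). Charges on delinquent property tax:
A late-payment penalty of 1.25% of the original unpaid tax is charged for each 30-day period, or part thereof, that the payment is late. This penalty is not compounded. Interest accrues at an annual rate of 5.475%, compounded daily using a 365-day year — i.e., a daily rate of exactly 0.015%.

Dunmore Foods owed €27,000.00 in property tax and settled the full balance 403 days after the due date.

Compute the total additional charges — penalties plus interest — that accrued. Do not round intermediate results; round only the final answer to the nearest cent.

Penalty periods: ⌈403/30⌉ = 14; penalty = 14 × 1.25% × €27,000.00 = €4,725.00
Interest: €27,000.00 × ((1 + 0.00015)^403 − 1) = €27,000.00 × 0.06230966… = €1,682.3609…
Penalties + interest = €4,725.0000 + €1,682.3609… = €6,407.36

€6,407.36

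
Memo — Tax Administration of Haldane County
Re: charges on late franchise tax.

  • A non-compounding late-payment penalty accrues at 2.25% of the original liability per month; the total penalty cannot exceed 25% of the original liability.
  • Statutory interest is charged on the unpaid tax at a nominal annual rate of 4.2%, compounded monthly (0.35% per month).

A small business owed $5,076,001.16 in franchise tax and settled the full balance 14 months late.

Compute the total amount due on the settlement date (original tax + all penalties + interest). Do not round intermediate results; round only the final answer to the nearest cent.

Penalty (uncapped): 14 × 2.25% × $5,076,001.16 = $1,598,940.37…; cap = 25% × $5,076,001.16 = $1,269,000.29 → penalty = $1,269,000.29
Interest: $5,076,001.16 × ((1 + 0.0035)^14 − 1) = $5,076,001.16 × 0.0501305… = $254,462.5156…
Total = $5,076,001.16 + $1,269,000.2900 + $254,462.5156… = $6,599,463.97

$6,599,463.97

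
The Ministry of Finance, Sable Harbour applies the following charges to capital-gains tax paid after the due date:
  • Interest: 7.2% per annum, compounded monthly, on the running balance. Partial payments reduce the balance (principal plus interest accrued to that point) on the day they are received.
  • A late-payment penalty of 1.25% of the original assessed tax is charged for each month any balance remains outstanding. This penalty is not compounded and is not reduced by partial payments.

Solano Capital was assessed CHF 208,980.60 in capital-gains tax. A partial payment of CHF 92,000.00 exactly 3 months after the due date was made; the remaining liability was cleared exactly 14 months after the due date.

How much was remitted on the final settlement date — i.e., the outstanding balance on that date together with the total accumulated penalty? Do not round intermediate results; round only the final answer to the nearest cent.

Monthly rate = 7.2% ÷ 12 = 0.6%
Balance at month 3: CHF 208,980.6000 × (1 + 0.006)^3 = CHF 212,764.8658…
After CHF 92,000.00 payment: CHF 212,764.8658… − CHF 92,000.00 = CHF 120,764.8658…
Balance at month 14: CHF 120,764.8658… × (1 + 0.006)^11 = CHF 128,978.8176…
Penalty: 14 × 1.25% × CHF 208,980.60 = CHF 36,571.61…
Final settlement = outstanding balance + penalty = CHF 128,978.8176… + CHF 36,571.61… = CHF 165,550.42

CHF 165,550.42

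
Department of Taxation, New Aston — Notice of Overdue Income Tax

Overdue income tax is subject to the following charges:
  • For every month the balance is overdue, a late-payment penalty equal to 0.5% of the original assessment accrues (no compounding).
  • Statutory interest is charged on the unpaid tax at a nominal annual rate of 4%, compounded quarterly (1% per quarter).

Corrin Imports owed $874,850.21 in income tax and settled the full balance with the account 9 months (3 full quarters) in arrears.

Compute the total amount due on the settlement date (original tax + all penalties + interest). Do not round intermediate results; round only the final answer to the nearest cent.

$940,727.31

Late-payment penalty: 9 × 0.5% × $874,850.21 = $39,368.26…
Interest: $874,850.21 × ((1 + 0.01)^3 − 1) = $874,850.21 × 0.0303010… = $26,508.8362…
Total = $874,850.21 + $39,368.2595… + $26,508.8362… = $940,727.31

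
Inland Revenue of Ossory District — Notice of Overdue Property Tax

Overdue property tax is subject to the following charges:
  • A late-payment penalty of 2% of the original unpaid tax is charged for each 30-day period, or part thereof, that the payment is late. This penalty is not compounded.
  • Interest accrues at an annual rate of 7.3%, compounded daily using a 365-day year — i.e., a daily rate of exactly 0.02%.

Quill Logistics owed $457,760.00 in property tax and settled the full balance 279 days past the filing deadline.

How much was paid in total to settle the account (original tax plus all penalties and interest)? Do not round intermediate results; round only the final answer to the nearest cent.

$575,578.40

Penalty periods: ⌈279/30⌉ = 10; penalty = 10 × 2% × $457,760.00 = $91,552.00
Interest: $457,760.00 × ((1 + 0.0002)^279 − 1) = $457,760.00 × 0.05738029… = $26,266.3997…
Total = $457,760.00 + $91,552.0000 + $26,266.3997… = $575,578.40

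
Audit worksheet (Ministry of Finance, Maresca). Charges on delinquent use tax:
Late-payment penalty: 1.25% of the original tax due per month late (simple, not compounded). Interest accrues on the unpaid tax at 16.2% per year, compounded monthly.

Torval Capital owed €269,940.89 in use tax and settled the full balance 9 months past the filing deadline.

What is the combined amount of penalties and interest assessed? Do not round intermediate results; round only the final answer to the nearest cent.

€64,994.18

Late-payment penalty: 9 × 1.25% × €269,940.89 = €30,368.35…
Interest (16.2%/yr ÷ 12 = 1.35%/month): €269,940.89 × ((1 + 0.0135)^9 − 1) = €34,625.8345…
Penalties + interest = €30,368.3501… + €34,625.8345… = €64,994.18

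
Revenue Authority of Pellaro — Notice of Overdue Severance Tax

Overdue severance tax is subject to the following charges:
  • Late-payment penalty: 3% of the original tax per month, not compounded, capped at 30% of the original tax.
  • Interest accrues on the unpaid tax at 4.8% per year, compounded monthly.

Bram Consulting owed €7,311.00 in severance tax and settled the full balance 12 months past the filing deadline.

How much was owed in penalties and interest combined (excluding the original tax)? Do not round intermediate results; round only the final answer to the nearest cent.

Penalty (uncapped): 12 × 3% × €7,311.00 = €2,631.96; cap = 30% × €7,311.00 = €2,193.30 → penalty = €2,193.30
Interest (4.8%/yr ÷ 12 = 0.4%/month): €7,311.00 × ((1 + 0.004)^12 − 1) = €358.7523…
Penalties + interest = €2,193.3000 + €358.7523… = €2,552.05

€2,552.05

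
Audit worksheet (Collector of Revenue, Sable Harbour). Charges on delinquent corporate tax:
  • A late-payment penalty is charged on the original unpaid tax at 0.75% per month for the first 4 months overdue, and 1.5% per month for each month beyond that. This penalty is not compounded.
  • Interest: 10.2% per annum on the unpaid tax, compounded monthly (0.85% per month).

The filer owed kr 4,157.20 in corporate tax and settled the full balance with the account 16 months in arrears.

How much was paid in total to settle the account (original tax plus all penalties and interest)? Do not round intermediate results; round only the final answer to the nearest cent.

kr 5,633.10

Penalty, months 1–4: 4 × 0.75% × kr 4,157.20 = kr 124.72…
Penalty, months 5–16: 12 × 1.5% × kr 4,157.20 = kr 748.30…
Interest: kr 4,157.20 × ((1 + 0.0085)^16 − 1) = kr 4,157.20 × 0.1450236… = kr 602.8921…
Total = kr 4,157.20 + kr 873.0120 + kr 602.8921… = kr 5,633.10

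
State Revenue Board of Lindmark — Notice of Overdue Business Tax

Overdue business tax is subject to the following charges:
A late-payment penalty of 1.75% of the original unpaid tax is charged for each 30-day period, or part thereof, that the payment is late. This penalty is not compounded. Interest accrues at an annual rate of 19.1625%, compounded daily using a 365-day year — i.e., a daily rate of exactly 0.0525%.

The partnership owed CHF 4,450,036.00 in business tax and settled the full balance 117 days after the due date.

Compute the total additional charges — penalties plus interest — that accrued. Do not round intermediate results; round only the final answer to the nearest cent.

CHF 593,339.33

Penalty periods: ⌈117/30⌉ = 4; penalty = 4 × 1.75% × CHF 4,450,036.00 = CHF 311,502.52
Interest: CHF 4,450,036.00 × ((1 + 0.000525)^117 − 1) = CHF 4,450,036.00 × 0.06333360… = CHF 281,836.8126…
Penalties + interest = CHF 311,502.5200 + CHF 281,836.8126… = CHF 593,339.33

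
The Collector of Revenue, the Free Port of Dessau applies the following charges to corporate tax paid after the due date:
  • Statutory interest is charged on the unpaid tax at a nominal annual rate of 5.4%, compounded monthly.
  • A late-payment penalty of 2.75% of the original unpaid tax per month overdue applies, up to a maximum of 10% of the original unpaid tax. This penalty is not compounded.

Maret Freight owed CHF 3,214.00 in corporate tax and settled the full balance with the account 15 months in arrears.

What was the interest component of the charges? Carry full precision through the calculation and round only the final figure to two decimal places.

CHF 223.91

Interest (5.4%/yr ÷ 12 = 0.45%/month): CHF 3,214.00 × ((1 + 0.0045)^15 − 1) = CHF 223.9138…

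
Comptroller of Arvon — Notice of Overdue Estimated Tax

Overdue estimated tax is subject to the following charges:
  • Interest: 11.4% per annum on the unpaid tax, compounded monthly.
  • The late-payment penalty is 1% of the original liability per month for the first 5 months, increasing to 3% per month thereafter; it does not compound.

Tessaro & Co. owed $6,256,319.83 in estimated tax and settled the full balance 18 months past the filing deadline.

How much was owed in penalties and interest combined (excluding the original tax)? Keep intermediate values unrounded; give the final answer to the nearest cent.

$3,913,537.44

Penalty, months 1–5: 5 × 1% × $6,256,319.83 = $312,815.99…
Penalty, months 6–18: 13 × 3% × $6,256,319.83 = $2,439,964.73…
Interest (11.4%/yr ÷ 12 = 0.95%/month): $6,256,319.83 × ((1 + 0.0095)^18 − 1) = $1,160,756.7196…
Penalties + interest = $2,752,780.7252 + $1,160,756.7196… = $3,913,537.44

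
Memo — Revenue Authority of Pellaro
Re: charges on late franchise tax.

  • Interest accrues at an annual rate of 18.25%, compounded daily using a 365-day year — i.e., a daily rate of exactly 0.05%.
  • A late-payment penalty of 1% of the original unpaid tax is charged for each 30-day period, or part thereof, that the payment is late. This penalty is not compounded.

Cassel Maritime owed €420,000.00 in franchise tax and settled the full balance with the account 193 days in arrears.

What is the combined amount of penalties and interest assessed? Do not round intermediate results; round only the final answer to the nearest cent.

€71,938.87

Penalty periods: ⌈193/30⌉ = 7; penalty = 7 × 1% × €420,000.00 = €29,400.00
Interest: €420,000.00 × ((1 + 0.0005)^193 − 1) = €420,000.00 × 0.10128302… = €42,538.8689…
Penalties + interest = €29,400.0000 + €42,538.8689… = €71,938.87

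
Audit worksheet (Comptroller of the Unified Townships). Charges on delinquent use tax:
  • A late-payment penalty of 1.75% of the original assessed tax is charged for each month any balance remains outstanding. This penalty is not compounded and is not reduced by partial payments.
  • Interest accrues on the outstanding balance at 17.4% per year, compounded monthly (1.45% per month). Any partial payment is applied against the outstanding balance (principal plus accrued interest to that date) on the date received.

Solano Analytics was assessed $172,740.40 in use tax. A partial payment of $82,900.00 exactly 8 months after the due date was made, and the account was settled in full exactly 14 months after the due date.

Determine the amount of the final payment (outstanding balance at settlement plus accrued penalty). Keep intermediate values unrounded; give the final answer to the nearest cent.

Balance at month 8: $172,740.4000 × (1 + 0.0145)^8 = $193,825.2407…
After $82,900.00 payment: $193,825.2407… − $82,900.00 = $110,925.2407…
Balance at month 14: $110,925.2407… × (1 + 0.0145)^6 = $120,932.4044…
Penalty: 14 × 1.75% × $172,740.40 = $42,321.40…
Final settlement = outstanding balance + penalty = $120,932.4044… + $42,321.40… = $163,253.80

$163,253.80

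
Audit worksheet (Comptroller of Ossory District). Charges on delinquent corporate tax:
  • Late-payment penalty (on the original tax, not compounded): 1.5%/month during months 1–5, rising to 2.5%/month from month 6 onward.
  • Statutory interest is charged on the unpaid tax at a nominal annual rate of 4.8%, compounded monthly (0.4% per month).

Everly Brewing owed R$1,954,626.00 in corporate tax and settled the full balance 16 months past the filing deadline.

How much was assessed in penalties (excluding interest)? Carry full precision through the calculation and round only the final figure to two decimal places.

R$684,119.10

Penalty, months 1–5: 5 × 1.5% × R$1,954,626.00 = R$146,596.95
Penalty, months 6–16: 11 × 2.5% × R$1,954,626.00 = R$537,522.15
Total penalty = R$146,596.95 + R$537,522.15 = R$684,119.10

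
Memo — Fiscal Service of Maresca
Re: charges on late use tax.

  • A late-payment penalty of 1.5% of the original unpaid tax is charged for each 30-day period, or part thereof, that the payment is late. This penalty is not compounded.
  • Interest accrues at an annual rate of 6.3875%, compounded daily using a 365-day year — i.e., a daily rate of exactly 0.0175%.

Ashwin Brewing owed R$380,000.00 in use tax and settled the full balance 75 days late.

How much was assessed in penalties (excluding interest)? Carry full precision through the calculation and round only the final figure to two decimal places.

R$17,100.00

Penalty periods: ⌈75/30⌉ = 3; penalty = 3 × 1.5% × R$380,000.00 = R$17,100.00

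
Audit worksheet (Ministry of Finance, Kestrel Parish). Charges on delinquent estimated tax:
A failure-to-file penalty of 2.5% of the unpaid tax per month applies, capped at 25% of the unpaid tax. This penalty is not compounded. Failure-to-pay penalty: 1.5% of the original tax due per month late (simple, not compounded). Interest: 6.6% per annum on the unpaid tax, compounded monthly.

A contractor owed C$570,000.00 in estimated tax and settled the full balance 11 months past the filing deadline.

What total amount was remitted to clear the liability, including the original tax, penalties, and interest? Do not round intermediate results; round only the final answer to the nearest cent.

Failure-to-file: 11 × 2.5% × C$570,000.00 = C$156,750.00, capped at 25% × C$570,000.00 = C$142,500.00
Failure-to-pay penalty: 11 × 1.5% × C$570,000.00 = C$94,050.00
Interest (6.6%/yr ÷ 12 = 0.55%/month): C$570,000.00 × ((1 + 0.0055)^11 − 1) = C$35,449.1585…
Total = C$570,000.00 + C$236,550.0000 + C$35,449.1585… = C$841,999.16

C$841,999.16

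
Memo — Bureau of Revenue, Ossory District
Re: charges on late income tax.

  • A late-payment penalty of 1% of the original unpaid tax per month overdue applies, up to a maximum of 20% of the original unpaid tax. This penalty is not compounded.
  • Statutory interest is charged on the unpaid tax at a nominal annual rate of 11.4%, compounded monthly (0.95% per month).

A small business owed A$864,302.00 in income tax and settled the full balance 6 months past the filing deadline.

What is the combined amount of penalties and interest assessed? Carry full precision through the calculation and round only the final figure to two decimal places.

A$102,308.31

Penalty: 6 × 1% × A$864,302.00 = A$51,858.12 (below the 20% cap of A$172,860.40)
Interest: A$864,302.00 × ((1 + 0.0095)^6 − 1) = A$864,302.00 × 0.0583710… = A$50,450.1894…
Penalties + interest = A$51,858.1200 + A$50,450.1894… = A$102,308.31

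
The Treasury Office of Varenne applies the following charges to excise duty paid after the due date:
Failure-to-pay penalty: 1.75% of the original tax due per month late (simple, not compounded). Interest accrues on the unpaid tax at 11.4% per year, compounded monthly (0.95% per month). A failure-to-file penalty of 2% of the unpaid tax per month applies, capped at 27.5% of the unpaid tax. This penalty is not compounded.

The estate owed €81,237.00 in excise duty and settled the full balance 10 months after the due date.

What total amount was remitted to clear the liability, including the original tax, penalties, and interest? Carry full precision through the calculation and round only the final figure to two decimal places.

€119,756.81

Failure-to-file: 10 × 2% × €81,237.00 = €16,247.40 (under the 27.5% cap)
Failure-to-pay penalty = 1.75% × €81,237.00 × 10 mo = €14,216.48…
Interest: €81,237.00 × ((1 + 0.0095)^10 − 1) = €81,237.00 × 0.0991659… = €8,055.9374…
Total = €81,237.00 + €30,463.8750 + €8,055.9374… = €119,756.81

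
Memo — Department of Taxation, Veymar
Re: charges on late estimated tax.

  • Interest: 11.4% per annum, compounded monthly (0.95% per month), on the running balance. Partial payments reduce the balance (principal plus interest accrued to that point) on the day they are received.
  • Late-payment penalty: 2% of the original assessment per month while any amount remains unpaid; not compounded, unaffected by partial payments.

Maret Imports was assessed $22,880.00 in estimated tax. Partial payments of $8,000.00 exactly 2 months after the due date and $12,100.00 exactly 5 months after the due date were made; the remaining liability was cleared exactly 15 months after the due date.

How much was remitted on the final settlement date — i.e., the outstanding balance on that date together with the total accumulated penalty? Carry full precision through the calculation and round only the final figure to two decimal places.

$10,884.17

Balance at month 2: $22,880.0000 × (1 + 0.0095)^2 = $23,316.7849…
After $8,000.00 payment: $23,316.7849… − $8,000.00 = $15,316.7849…
Balance at month 5: $15,316.7849… × (1 + 0.0095)^3 = $15,757.4734…
After $12,100.00 payment: $15,757.4734… − $12,100.00 = $3,657.4734…
Balance at month 15: $3,657.4734… × (1 + 0.0095)^10 = $4,020.1700…
Penalty: 15 × 2% × $22,880.00 = $6,864.00
Final settlement = outstanding balance + penalty = $4,020.1700… + $6,864.00 = $10,884.17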